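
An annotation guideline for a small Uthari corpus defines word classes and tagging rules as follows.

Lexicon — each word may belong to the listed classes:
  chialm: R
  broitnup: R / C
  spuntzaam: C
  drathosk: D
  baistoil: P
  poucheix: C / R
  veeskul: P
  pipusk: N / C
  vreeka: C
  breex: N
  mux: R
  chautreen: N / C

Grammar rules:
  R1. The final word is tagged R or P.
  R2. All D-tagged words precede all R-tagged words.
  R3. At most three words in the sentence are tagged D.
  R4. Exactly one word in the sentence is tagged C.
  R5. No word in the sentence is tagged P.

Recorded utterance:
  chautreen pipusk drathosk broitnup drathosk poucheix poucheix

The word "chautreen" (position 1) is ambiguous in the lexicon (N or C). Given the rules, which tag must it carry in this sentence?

N

Candidates per position — 1:chautreen {N,C}; 2:pipusk {N,C}; 3:drathosk {D}; 4:broitnup {R,C}; 5:drathosk {D}; 6:poucheix {C,R}; 7:poucheix {C,R}.
Position 4: tagging it R would leave rule 2 unsatisfiable, so it must be C.
Position 6: tagging it C would leave rule 4 unsatisfiable, so it must be R.
Position 7: tagging it C would leave rule 1 unsatisfiable, so it must be R.
Position 1: tagging it C would leave rule 4 unsatisfiable, so it must be N.
Position 2: tagging it C would leave rule 4 unsatisfiable, so it must be N.
So the tagging must be: N N D C D R R.
Rule-by-rule: rule 1 satisfied; rule 2 satisfied; rule 3 satisfied; rule 4 satisfied; rule 5 satisfied.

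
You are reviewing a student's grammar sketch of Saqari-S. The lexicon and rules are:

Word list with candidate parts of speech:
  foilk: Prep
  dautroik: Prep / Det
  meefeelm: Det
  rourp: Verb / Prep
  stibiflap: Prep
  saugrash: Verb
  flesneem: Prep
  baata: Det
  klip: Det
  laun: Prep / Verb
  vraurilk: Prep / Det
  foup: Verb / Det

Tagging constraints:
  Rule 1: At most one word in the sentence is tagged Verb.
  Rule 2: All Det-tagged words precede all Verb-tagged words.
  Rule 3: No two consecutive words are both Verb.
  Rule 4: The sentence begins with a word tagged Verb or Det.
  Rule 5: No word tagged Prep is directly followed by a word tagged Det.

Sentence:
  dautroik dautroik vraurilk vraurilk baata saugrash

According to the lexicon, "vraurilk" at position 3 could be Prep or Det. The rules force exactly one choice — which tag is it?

Det

Candidates per position — 1:dautroik {Prep,Det}; 2:dautroik {Prep,Det}; 3:vraurilk {Prep,Det}; 4:vraurilk {Prep,Det}; 5:baata {Det}; 6:saugrash {Verb}.
Word 1 cannot be Prep — rule 4 would then fail for every completion. It is Det.
Word 2 cannot be Prep — rule 5 would then fail for every completion. It is Det.
Word 3 cannot be Prep — rule 5 would then fail for every completion. It is Det.
Word 4 cannot be Prep — rule 5 would then fail for every completion. It is Det.
That leaves exactly one tagging: Det Det Det Det Det Verb.
Verifying each rule — rule 1 holds; rule 2 holds; rule 3 holds; rule 4 holds; rule 5 holds.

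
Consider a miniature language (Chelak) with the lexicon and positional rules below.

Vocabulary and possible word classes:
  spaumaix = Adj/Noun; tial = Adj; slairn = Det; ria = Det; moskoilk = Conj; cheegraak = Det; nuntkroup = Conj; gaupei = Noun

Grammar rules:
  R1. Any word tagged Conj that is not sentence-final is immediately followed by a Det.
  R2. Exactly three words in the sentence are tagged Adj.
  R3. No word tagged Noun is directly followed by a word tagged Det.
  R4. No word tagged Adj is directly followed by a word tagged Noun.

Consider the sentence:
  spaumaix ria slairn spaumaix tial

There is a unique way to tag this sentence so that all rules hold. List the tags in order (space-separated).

Candidates per position — 1:spaumaix {Adj,Noun}; 2:ria {Det}; 3:slairn {Det}; 4:spaumaix {Adj,Noun}; 5:tial {Adj}.
If word 1 were Noun, no tagging could satisfy rule 2; so word 1 is Adj.
If word 4 were Noun, no tagging could satisfy rule 2; so word 4 is Adj.
That leaves exactly one tagging: Adj Det Det Adj Adj.
Rule-by-rule: rule 1 ✓; rule 2 ✓; rule 3 ✓; rule 4 ✓.

Adj Det Det Adj Adj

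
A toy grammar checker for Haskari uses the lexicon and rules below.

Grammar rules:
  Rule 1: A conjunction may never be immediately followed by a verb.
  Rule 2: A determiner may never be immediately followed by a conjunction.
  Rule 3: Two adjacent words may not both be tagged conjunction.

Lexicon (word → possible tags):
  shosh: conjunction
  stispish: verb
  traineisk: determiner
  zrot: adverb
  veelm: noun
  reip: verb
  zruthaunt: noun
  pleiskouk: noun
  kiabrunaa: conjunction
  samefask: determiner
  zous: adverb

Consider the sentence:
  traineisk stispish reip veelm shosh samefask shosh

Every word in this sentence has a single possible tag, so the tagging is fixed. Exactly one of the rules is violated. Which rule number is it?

2

Fixed tagging: determiner verb verb noun conjunction determiner conjunction.
Applying the rules: R1 pass, R2 fail, R3 pass.
Only rule 2 fails.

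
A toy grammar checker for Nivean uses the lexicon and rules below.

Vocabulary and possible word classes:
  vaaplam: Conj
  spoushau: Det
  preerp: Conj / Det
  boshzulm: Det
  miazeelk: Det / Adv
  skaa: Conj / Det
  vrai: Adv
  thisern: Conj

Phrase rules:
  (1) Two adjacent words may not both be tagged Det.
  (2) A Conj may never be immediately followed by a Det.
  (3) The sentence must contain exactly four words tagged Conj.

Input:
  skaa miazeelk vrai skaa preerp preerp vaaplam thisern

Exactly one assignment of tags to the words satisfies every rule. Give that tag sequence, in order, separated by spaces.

Det Adv Adv Det Conj Conj Conj Conj

Candidates per position — 1:skaa {Conj,Det}; 2:miazeelk {Det,Adv}; 3:vrai {Adv}; 4:skaa {Conj,Det}; 5:preerp {Conj,Det}; 6:preerp {Conj,Det}; 7:vaaplam {Conj}; 8:thisern {Conj}.
The remaining ambiguous positions (1, 2, 4, 5, 6) are resolved jointly — only one combination satisfies every rule.
That leaves exactly one tagging: Det Adv Adv Det Conj Conj Conj Conj.
Checking: rule 1 ok; rule 2 ok; rule 3 ok.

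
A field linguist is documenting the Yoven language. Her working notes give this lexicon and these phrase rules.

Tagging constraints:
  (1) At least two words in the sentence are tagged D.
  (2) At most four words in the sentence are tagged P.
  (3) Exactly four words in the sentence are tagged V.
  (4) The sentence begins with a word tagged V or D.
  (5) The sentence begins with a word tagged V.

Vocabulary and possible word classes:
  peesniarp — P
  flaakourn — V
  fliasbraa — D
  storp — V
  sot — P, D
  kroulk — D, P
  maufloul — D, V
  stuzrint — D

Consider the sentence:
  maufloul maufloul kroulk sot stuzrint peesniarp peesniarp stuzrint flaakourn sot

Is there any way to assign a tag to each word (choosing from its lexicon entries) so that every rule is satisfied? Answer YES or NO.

Candidates per position — 1:maufloul {D,V}; 2:maufloul {D,V}; 3:kroulk {D,P}; 4:sot {P,D}; 5:stuzrint {D}; 6:peesniarp {P}; 7:peesniarp {P}; 8:stuzrint {D}; 9:flaakourn {V}; 10:sot {P,D}.
Rule 3 cannot be satisfied by any choice of tags from the lexicon.
So there is no consistent tagging.

NO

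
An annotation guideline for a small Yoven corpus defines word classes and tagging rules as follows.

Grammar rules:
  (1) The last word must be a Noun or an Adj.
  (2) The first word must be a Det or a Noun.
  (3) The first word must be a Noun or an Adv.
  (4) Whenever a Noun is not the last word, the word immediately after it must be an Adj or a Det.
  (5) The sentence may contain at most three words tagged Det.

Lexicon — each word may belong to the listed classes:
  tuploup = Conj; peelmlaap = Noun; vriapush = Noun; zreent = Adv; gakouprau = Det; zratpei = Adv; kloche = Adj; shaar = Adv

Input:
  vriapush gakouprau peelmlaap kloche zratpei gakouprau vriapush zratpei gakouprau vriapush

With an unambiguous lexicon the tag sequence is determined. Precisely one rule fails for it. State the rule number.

Fixed tagging: Noun Det Noun Adj Adv Det Noun Adv Det Noun.
Applying the rules: R1 ✓, R2 ✓, R3 ✓, R4 ✗, R5 ✓.
Only rule 4 fails.

4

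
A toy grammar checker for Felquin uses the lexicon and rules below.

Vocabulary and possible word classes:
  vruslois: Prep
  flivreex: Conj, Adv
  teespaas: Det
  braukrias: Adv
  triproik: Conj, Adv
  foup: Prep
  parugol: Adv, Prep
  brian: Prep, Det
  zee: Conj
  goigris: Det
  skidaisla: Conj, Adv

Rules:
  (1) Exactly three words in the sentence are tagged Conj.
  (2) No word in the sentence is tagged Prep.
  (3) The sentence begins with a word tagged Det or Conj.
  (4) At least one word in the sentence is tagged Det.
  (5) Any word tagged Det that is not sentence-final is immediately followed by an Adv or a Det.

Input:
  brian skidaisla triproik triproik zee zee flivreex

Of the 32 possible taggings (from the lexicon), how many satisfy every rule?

Candidates per position — 1:brian {Prep,Det}; 2:skidaisla {Conj,Adv}; 3:triproik {Conj,Adv}; 4:triproik {Conj,Adv}; 5:zee {Conj}; 6:zee {Conj}; 7:flivreex {Conj,Adv}.
There are 32 candidate sequences in total.
The sequences that satisfy every rule: Det Adv Conj Adv Conj Conj Adv; Det Adv Adv Conj Conj Conj Adv; Det Adv Adv Adv Conj Conj Conj.
Count = 3.

3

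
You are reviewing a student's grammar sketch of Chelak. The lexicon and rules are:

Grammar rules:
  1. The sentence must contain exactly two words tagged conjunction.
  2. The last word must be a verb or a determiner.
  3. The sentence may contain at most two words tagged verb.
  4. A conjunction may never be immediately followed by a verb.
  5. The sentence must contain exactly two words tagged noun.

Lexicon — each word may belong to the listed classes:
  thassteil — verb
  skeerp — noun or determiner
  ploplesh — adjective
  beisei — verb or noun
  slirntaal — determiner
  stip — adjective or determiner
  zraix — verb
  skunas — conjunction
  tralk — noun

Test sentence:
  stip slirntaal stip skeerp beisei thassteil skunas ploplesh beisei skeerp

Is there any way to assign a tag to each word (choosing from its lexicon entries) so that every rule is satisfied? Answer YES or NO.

NO

Candidates per position — 1:stip {adjective,determiner}; 2:slirntaal {determiner}; 3:stip {adjective,determiner}; 4:skeerp {noun,determiner}; 5:beisei {verb,noun}; 6:thassteil {verb}; 7:skunas {conjunction}; 8:ploplesh {adjective}; 9:beisei {verb,noun}; 10:skeerp {noun,determiner}.
Rule 1 cannot be satisfied by any choice of tags from the lexicon.
So there is no consistent tagging.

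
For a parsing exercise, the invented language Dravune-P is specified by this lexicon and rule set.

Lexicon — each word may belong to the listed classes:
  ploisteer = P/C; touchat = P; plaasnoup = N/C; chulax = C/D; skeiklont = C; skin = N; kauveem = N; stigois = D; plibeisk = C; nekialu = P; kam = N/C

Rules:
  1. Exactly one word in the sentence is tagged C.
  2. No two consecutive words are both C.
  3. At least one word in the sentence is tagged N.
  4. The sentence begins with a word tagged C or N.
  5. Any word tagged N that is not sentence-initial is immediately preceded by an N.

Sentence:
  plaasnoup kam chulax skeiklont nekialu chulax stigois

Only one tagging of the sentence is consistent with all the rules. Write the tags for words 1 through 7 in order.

N N D C P D D

Candidates per position — 1:plaasnoup {N,C}; 2:kam {N,C}; 3:chulax {C,D}; 4:skeiklont {C}; 5:nekialu {P}; 6:chulax {C,D}; 7:stigois {D}.
If word 1 were C, no tagging could satisfy rule 1; so word 1 is N.
If word 2 were C, no tagging could satisfy rule 1; so word 2 is N.
If word 3 were C, no tagging could satisfy rule 1; so word 3 is D.
If word 6 were C, no tagging could satisfy rule 1; so word 6 is D.
The unique satisfying tagging is: N N D C P D D.
Rule-by-rule: rule 1 ok; rule 2 ok; rule 3 ok; rule 4 ok; rule 5 ok.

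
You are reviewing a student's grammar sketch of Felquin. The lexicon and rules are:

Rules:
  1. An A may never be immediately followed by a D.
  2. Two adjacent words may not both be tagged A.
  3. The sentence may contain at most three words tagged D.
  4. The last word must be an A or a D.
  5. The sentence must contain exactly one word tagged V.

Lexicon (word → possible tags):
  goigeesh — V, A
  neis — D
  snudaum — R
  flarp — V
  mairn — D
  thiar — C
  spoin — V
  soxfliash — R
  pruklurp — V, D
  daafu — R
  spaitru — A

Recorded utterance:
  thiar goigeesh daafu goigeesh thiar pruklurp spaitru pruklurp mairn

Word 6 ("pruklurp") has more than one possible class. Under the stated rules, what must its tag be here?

Candidates per position — 1:thiar {C}; 2:goigeesh {V,A}; 3:daafu {R}; 4:goigeesh {V,A}; 5:thiar {C}; 6:pruklurp {V,D}; 7:spaitru {A}; 8:pruklurp {V,D}; 9:mairn {D}.
Position 8: tagging it D would leave rule 1 unsatisfiable, so it must be V.
Position 2: tagging it V would leave rule 5 unsatisfiable, so it must be A.
Position 4: tagging it V would leave rule 5 unsatisfiable, so it must be A.
Position 6: tagging it V would leave rule 5 unsatisfiable, so it must be D.
So the tagging must be: C A R A C D A V D.
Verifying each rule — rule 1 ok; rule 2 ok; rule 3 ok; rule 4 ok; rule 5 ok.

D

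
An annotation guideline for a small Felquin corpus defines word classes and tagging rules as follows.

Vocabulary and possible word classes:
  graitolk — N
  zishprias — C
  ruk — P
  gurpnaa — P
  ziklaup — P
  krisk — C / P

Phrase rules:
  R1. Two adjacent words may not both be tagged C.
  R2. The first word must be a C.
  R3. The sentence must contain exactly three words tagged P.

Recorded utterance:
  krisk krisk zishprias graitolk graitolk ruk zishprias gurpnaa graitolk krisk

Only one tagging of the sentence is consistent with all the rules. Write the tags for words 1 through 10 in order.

Candidates per position — 1:krisk {C,P}; 2:krisk {C,P}; 3:zishprias {C}; 4:graitolk {N}; 5:graitolk {N}; 6:ruk {P}; 7:zishprias {C}; 8:gurpnaa {P}; 9:graitolk {N}; 10:krisk {C,P}.
At position 1, choosing P makes rule 2 impossible to satisfy; hence C.
At position 2, choosing C makes rule 1 impossible to satisfy; hence P.
At position 10, choosing P makes rule 3 impossible to satisfy; hence C.
That leaves exactly one tagging: C P C N N P C P N C.
Checking: rule 1 ok; rule 2 ok; rule 3 ok.

C P C N N P C P N C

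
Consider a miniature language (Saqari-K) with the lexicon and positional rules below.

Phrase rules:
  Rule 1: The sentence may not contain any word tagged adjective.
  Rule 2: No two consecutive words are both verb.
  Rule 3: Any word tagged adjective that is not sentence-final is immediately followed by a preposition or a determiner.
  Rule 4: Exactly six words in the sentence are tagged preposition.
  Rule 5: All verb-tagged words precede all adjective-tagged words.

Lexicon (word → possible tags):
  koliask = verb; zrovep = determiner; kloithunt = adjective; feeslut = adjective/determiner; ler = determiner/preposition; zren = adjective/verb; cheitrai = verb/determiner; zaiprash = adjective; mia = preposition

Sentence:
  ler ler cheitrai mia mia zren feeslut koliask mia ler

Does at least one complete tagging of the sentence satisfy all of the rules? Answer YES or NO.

Candidates per position — 1:ler {determiner,preposition}; 2:ler {determiner,preposition}; 3:cheitrai {verb,determiner}; 4:mia {preposition}; 5:mia {preposition}; 6:zren {adjective,verb}; 7:feeslut {adjective,determiner}; 8:koliask {verb}; 9:mia {preposition}; 10:ler {determiner,preposition}.
One satisfying assignment: preposition preposition verb preposition preposition verb determiner verb preposition preposition.
Checking: rule 1 ok; rule 2 ok; rule 3 ok; rule 4 ok; rule 5 ok.

YES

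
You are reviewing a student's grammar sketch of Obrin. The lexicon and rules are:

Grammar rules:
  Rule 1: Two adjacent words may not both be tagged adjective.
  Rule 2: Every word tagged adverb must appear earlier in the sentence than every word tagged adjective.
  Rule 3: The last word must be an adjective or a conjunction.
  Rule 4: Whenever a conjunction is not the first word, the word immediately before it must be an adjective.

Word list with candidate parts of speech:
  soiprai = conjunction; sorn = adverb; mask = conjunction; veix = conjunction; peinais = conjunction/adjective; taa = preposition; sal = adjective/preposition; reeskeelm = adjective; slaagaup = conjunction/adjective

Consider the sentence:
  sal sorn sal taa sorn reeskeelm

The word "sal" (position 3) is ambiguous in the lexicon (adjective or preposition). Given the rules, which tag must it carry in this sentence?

preposition

Candidates per position — 1:sal {adjective,preposition}; 2:sorn {adverb}; 3:sal {adjective,preposition}; 4:taa {preposition}; 5:sorn {adverb}; 6:reeskeelm {adjective}.
Word 1 cannot be adjective — rule 2 would then fail for every completion. It is preposition.
Word 3 cannot be adjective — rule 2 would then fail for every completion. It is preposition.
So the tagging must be: preposition adverb preposition preposition adverb adjective.
Checking: rule 1 satisfied; rule 2 satisfied; rule 3 satisfied; rule 4 satisfied.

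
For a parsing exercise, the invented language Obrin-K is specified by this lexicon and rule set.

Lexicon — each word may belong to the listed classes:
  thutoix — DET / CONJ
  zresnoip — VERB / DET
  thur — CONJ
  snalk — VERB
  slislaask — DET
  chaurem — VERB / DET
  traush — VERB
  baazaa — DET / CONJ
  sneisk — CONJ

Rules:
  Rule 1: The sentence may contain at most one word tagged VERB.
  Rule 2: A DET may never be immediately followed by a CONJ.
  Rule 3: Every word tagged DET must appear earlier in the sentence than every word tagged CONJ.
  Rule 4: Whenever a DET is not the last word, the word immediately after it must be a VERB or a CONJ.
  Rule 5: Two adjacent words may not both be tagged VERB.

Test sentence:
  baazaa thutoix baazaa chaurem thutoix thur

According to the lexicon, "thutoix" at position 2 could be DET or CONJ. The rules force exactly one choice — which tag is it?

CONJ

Candidates per position — 1:baazaa {DET,CONJ}; 2:thutoix {DET,CONJ}; 3:baazaa {DET,CONJ}; 4:chaurem {VERB,DET}; 5:thutoix {DET,CONJ}; 6:thur {CONJ}.
Position 4: DET is ruled out by rule 2; that leaves VERB.
Position 5: DET is ruled out by rule 2; that leaves CONJ.
Position 2: the remaining choice is settled jointly with positions 1, 3 — only CONJ at position 2 is part of a tagging that satisfies every rule.
So the tagging must be: CONJ CONJ CONJ VERB CONJ CONJ.
Check: rule 1 holds; rule 2 holds; rule 3 holds; rule 4 holds; rule 5 holds.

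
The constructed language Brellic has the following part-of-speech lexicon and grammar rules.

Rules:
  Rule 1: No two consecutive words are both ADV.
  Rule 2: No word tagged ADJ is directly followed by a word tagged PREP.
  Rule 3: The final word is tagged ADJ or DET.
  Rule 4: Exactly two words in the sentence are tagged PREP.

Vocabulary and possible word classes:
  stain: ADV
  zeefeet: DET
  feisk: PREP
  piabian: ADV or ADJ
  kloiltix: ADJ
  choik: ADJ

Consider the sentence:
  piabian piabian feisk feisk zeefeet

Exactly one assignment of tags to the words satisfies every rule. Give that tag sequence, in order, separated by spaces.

Candidates per position — 1:piabian {ADV,ADJ}; 2:piabian {ADV,ADJ}; 3:feisk {PREP}; 4:feisk {PREP}; 5:zeefeet {DET}.
Position 2: tagging it ADJ would leave rule 2 unsatisfiable, so it must be ADV.
Position 1: tagging it ADV would leave rule 1 unsatisfiable, so it must be ADJ.
So the tagging must be: ADJ ADV PREP PREP DET.
Rule-by-rule: rule 1 holds; rule 2 holds; rule 3 holds; rule 4 holds.

ADJ ADV PREP PREP DET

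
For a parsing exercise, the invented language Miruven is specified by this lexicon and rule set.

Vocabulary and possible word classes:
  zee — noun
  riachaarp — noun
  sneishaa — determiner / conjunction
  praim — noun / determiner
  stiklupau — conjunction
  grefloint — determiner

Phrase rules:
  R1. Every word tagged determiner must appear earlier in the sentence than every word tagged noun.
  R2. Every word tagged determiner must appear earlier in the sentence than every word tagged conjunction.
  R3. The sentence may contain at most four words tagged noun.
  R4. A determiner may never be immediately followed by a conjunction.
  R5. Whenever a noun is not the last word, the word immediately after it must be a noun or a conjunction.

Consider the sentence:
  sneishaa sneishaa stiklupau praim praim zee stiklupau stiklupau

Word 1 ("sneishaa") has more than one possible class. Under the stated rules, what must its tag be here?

conjunction

Candidates per position — 1:sneishaa {determiner,conjunction}; 2:sneishaa {determiner,conjunction}; 3:stiklupau {conjunction}; 4:praim {noun,determiner}; 5:praim {noun,determiner}; 6:zee {noun}; 7:stiklupau {conjunction}; 8:stiklupau {conjunction}.
At position 1, choosing determiner makes rule 4 impossible to satisfy; hence conjunction.
At position 2, choosing determiner makes rule 2 impossible to satisfy; hence conjunction.
At position 4, choosing determiner makes rule 2 impossible to satisfy; hence noun.
At position 5, choosing determiner makes rule 1 impossible to satisfy; hence noun.
The only consistent sequence is: conjunction conjunction conjunction noun noun noun conjunction conjunction.
Verifying each rule — rule 1 ok; rule 2 ok; rule 3 ok; rule 4 ok; rule 5 ok.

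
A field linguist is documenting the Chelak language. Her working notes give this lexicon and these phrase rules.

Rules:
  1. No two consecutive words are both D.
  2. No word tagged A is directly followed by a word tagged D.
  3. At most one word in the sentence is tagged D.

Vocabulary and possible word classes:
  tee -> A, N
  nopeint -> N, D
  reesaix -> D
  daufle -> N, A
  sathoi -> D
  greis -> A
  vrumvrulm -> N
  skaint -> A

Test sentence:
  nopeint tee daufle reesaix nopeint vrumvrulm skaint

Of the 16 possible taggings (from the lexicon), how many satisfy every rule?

2

Candidates per position — 1:nopeint {N,D}; 2:tee {A,N}; 3:daufle {N,A}; 4:reesaix {D}; 5:nopeint {N,D}; 6:vrumvrulm {N}; 7:skaint {A}.
There are 16 candidate sequences in total.
The sequences that satisfy every rule: N A N D N N A; N N N D N N A.
Count = 2.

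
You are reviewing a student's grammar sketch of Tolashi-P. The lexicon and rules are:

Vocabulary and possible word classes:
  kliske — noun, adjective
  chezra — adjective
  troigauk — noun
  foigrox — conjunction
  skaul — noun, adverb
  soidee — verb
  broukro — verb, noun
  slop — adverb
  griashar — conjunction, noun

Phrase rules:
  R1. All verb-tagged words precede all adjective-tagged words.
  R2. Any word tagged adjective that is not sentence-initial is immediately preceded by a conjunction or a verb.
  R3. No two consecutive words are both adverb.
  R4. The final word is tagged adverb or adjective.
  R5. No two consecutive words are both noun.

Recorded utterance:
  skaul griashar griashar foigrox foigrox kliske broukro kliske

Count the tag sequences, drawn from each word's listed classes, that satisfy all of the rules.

5

Candidates per position — 1:skaul {noun,adverb}; 2:griashar {conjunction,noun}; 3:griashar {conjunction,noun}; 4:foigrox {conjunction}; 5:foigrox {conjunction}; 6:kliske {noun,adjective}; 7:broukro {verb,noun}; 8:kliske {noun,adjective}.
There are 64 candidate sequences in total.
The sequences that satisfy every rule: noun conjunction conjunction conjunction conjunction noun verb adjective; noun conjunction noun conjunction conjunction noun verb adjective; adverb conjunction conjunction conjunction conjunction noun verb adjective; adverb conjunction noun conjunction conjunction noun verb adjective; adverb noun conjunction conjunction conjunction noun verb adjective.
Count = 5.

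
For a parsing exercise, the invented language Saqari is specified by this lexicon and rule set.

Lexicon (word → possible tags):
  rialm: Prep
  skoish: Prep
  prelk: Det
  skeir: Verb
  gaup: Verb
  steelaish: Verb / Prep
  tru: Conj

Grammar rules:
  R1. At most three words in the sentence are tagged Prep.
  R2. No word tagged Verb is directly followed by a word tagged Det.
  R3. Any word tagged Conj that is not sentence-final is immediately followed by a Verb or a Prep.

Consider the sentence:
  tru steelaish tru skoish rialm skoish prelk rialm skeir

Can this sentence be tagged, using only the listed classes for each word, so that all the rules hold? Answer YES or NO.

Candidates per position — 1:tru {Conj}; 2:steelaish {Verb,Prep}; 3:tru {Conj}; 4:skoish {Prep}; 5:rialm {Prep}; 6:skoish {Prep}; 7:prelk {Det}; 8:rialm {Prep}; 9:skeir {Verb}.
Rule 1 cannot be satisfied by any choice of tags from the lexicon.
So there is no consistent tagging.

NO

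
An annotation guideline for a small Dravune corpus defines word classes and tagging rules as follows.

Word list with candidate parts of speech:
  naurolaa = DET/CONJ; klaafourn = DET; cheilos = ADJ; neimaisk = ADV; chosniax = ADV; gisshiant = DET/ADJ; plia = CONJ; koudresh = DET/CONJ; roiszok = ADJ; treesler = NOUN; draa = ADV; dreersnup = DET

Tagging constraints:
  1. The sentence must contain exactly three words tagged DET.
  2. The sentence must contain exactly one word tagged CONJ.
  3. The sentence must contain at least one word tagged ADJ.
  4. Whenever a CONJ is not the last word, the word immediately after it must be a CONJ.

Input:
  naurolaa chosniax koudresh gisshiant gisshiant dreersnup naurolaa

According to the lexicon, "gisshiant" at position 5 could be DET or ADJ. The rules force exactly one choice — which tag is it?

ADJ

Candidates per position — 1:naurolaa {DET,CONJ}; 2:chosniax {ADV}; 3:koudresh {DET,CONJ}; 4:gisshiant {DET,ADJ}; 5:gisshiant {DET,ADJ}; 6:dreersnup {DET}; 7:naurolaa {DET,CONJ}.
Position 1: tagging it CONJ would leave rule 4 unsatisfiable, so it must be DET.
Position 3: tagging it CONJ would leave rule 4 unsatisfiable, so it must be DET.
Position 4: tagging it DET would leave rule 1 unsatisfiable, so it must be ADJ.
Position 5: tagging it DET would leave rule 1 unsatisfiable, so it must be ADJ.
Position 7: tagging it DET would leave rule 1 unsatisfiable, so it must be CONJ.
The only consistent sequence is: DET ADV DET ADJ ADJ DET CONJ.
Checking: rule 1 ✓; rule 2 ✓; rule 3 ✓; rule 4 ✓.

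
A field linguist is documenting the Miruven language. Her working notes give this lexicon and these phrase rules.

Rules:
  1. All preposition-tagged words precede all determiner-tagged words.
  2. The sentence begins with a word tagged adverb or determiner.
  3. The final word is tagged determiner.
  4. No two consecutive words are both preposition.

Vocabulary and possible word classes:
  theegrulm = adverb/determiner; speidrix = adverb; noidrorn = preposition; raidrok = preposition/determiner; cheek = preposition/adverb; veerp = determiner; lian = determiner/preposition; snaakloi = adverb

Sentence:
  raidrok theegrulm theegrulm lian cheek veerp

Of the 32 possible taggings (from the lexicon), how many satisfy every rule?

Candidates per position — 1:raidrok {preposition,determiner}; 2:theegrulm {adverb,determiner}; 3:theegrulm {adverb,determiner}; 4:lian {determiner,preposition}; 5:cheek {preposition,adverb}; 6:veerp {determiner}.
There are 32 candidate sequences in total.
The sequences that satisfy every rule: determiner adverb adverb determiner adverb determiner; determiner adverb determiner determiner adverb determiner; determiner determiner adverb determiner adverb determiner; determiner determiner determiner determiner adverb determiner.
Count = 4.

4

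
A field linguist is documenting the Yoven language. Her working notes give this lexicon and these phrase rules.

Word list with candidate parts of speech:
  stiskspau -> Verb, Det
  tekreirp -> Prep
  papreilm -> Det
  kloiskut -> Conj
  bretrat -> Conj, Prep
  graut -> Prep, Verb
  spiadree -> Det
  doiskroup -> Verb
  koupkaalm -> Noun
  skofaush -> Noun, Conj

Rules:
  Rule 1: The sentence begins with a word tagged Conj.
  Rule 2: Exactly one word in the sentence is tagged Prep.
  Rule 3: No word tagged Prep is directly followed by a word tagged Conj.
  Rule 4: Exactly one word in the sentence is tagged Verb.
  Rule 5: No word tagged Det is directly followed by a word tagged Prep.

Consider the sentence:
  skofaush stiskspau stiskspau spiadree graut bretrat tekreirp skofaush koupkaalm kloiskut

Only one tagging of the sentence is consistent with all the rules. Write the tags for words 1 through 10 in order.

Candidates per position — 1:skofaush {Noun,Conj}; 2:stiskspau {Verb,Det}; 3:stiskspau {Verb,Det}; 4:spiadree {Det}; 5:graut {Prep,Verb}; 6:bretrat {Conj,Prep}; 7:tekreirp {Prep}; 8:skofaush {Noun,Conj}; 9:koupkaalm {Noun}; 10:kloiskut {Conj}.
At position 1, choosing Noun makes rule 1 impossible to satisfy; hence Conj.
At position 5, choosing Prep makes rule 2 impossible to satisfy; hence Verb.
At position 6, choosing Prep makes rule 2 impossible to satisfy; hence Conj.
At position 8, choosing Conj makes rule 3 impossible to satisfy; hence Noun.
At position 2, choosing Verb makes rule 4 impossible to satisfy; hence Det.
At position 3, choosing Verb makes rule 4 impossible to satisfy; hence Det.
So the tagging must be: Conj Det Det Det Verb Conj Prep Noun Noun Conj.
Rule-by-rule: rule 1 holds; rule 2 holds; rule 3 holds; rule 4 holds; rule 5 holds.

Conj Det Det Det Verb Conj Prep Noun Noun Conj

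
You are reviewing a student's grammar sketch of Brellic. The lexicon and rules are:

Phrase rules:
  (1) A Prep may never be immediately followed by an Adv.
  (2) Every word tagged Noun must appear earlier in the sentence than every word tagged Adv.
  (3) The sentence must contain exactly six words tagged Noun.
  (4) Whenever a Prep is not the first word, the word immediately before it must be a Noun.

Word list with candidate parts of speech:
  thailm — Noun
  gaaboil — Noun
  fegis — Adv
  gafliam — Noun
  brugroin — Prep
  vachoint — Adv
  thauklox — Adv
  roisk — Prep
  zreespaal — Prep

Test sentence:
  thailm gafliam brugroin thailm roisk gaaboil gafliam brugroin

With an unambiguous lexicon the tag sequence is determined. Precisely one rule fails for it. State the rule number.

3

Fixed tagging: Noun Noun Prep Noun Prep Noun Noun Prep.
Checking each rule: R1 ok, R2 ok, R3 fails, R4 ok.
Only rule 3 fails.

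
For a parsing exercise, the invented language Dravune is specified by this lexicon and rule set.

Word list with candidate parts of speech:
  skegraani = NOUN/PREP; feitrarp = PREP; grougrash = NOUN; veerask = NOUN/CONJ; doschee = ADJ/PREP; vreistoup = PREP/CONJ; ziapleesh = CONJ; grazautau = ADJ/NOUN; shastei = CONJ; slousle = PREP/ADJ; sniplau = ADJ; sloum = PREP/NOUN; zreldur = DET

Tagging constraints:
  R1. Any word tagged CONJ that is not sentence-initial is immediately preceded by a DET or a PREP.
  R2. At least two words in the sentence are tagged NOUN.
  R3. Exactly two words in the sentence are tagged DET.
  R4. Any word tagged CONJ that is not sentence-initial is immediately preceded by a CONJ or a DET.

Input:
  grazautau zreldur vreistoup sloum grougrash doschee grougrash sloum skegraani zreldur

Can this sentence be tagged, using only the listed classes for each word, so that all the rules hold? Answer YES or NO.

Candidates per position — 1:grazautau {ADJ,NOUN}; 2:zreldur {DET}; 3:vreistoup {PREP,CONJ}; 4:sloum {PREP,NOUN}; 5:grougrash {NOUN}; 6:doschee {ADJ,PREP}; 7:grougrash {NOUN}; 8:sloum {PREP,NOUN}; 9:skegraani {NOUN,PREP}; 10:zreldur {DET}.
One satisfying assignment: ADJ DET CONJ PREP NOUN PREP NOUN NOUN NOUN DET.
Check: rule 1 satisfied; rule 2 satisfied; rule 3 satisfied; rule 4 satisfied.

YES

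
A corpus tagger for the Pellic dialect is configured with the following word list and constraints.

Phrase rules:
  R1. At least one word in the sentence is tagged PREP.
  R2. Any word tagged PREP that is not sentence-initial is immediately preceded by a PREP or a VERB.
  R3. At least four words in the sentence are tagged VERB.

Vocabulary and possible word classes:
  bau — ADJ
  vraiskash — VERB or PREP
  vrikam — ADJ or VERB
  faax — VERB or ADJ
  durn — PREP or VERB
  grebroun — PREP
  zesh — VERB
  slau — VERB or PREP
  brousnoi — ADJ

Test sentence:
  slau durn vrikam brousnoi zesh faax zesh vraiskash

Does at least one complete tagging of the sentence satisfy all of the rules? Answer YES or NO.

YES

Candidates per position — 1:slau {VERB,PREP}; 2:durn {PREP,VERB}; 3:vrikam {ADJ,VERB}; 4:brousnoi {ADJ}; 5:zesh {VERB}; 6:faax {VERB,ADJ}; 7:zesh {VERB}; 8:vraiskash {VERB,PREP}.
One satisfying assignment: PREP PREP VERB ADJ VERB VERB VERB VERB.
Check: rule 1 holds; rule 2 holds; rule 3 holds.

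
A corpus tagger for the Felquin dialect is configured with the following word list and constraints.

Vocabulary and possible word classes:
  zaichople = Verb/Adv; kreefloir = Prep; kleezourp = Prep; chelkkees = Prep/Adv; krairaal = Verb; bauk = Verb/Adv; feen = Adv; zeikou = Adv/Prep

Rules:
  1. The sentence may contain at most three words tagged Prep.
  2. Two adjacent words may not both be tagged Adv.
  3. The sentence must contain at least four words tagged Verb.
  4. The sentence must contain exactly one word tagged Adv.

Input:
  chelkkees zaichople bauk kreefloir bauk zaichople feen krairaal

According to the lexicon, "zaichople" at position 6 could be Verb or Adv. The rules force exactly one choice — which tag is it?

Candidates per position — 1:chelkkees {Prep,Adv}; 2:zaichople {Verb,Adv}; 3:bauk {Verb,Adv}; 4:kreefloir {Prep}; 5:bauk {Verb,Adv}; 6:zaichople {Verb,Adv}; 7:feen {Adv}; 8:krairaal {Verb}.
Word 1 cannot be Adv — rule 4 would then fail for every completion. It is Prep.
Word 2 cannot be Adv — rule 4 would then fail for every completion. It is Verb.
Word 3 cannot be Adv — rule 4 would then fail for every completion. It is Verb.
Word 5 cannot be Adv — rule 4 would then fail for every completion. It is Verb.
Word 6 cannot be Adv — rule 2 would then fail for every completion. It is Verb.
That leaves exactly one tagging: Prep Verb Verb Prep Verb Verb Adv Verb.
Checking: rule 1 satisfied; rule 2 satisfied; rule 3 satisfied; rule 4 satisfied.

Verb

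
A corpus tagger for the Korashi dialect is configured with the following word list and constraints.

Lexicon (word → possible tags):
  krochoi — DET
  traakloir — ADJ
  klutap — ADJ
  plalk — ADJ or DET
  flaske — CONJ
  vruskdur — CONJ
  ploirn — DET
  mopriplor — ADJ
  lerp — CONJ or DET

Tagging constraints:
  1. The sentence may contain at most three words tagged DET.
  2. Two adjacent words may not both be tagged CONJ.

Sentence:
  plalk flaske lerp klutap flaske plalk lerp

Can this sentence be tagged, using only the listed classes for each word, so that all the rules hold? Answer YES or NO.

Candidates per position — 1:plalk {ADJ,DET}; 2:flaske {CONJ}; 3:lerp {CONJ,DET}; 4:klutap {ADJ}; 5:flaske {CONJ}; 6:plalk {ADJ,DET}; 7:lerp {CONJ,DET}.
One satisfying assignment: DET CONJ DET ADJ CONJ DET CONJ.
Rule-by-rule: rule 1 ✓; rule 2 ✓.

YES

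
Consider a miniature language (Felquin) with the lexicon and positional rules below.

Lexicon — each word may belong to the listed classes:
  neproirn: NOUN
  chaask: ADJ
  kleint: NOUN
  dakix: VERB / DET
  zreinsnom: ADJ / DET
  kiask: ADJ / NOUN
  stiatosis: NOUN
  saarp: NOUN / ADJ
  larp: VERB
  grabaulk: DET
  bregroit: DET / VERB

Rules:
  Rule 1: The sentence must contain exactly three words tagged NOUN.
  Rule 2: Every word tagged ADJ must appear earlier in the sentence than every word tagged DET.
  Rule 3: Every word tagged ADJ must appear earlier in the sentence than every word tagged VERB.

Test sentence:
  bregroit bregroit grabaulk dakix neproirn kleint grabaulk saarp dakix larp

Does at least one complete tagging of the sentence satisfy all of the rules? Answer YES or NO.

Candidates per position — 1:bregroit {DET,VERB}; 2:bregroit {DET,VERB}; 3:grabaulk {DET}; 4:dakix {VERB,DET}; 5:neproirn {NOUN}; 6:kleint {NOUN}; 7:grabaulk {DET}; 8:saarp {NOUN,ADJ}; 9:dakix {VERB,DET}; 10:larp {VERB}.
One satisfying assignment: DET DET DET DET NOUN NOUN DET NOUN VERB VERB.
Rule-by-rule: rule 1 holds; rule 2 holds; rule 3 holds.

YES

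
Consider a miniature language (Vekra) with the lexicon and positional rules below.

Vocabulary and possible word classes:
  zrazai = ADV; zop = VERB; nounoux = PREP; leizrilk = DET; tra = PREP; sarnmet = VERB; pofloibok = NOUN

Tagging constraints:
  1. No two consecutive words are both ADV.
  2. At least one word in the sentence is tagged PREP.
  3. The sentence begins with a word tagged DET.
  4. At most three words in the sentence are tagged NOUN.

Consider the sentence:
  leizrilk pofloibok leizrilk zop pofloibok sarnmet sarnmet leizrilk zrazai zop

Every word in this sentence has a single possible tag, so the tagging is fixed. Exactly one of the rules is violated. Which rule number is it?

Fixed tagging: DET NOUN DET VERB NOUN VERB VERB DET ADV VERB.
Checking each rule: R1 holds, R2 violated, R3 holds, R4 holds.
Only rule 2 fails.

2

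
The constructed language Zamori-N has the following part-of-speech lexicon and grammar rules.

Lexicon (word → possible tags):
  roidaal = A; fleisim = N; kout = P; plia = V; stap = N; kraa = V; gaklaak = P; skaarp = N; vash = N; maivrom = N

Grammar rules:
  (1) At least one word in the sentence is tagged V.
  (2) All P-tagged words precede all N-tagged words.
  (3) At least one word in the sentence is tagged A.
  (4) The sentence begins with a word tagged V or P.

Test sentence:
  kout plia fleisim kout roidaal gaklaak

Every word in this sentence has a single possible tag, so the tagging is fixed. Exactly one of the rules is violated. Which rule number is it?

2

Fixed tagging: P V N P A P.
Checking each rule: R1 ✓, R2 ✗, R3 ✓, R4 ✓.
Only rule 2 fails.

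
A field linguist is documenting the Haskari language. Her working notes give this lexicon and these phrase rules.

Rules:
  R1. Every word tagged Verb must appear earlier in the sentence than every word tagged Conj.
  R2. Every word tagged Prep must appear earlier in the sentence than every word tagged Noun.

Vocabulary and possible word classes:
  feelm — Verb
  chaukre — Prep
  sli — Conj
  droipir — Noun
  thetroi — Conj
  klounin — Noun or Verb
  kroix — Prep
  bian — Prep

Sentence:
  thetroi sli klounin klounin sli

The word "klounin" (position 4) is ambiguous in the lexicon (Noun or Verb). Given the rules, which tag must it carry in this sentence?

Candidates per position — 1:thetroi {Conj}; 2:sli {Conj}; 3:klounin {Noun,Verb}; 4:klounin {Noun,Verb}; 5:sli {Conj}.
Position 3: Verb is ruled out by rule 1; that leaves Noun.
Position 4: Verb is ruled out by rule 1; that leaves Noun.
The unique satisfying tagging is: Conj Conj Noun Noun Conj.
Rule-by-rule: rule 1 satisfied; rule 2 satisfied.

Noun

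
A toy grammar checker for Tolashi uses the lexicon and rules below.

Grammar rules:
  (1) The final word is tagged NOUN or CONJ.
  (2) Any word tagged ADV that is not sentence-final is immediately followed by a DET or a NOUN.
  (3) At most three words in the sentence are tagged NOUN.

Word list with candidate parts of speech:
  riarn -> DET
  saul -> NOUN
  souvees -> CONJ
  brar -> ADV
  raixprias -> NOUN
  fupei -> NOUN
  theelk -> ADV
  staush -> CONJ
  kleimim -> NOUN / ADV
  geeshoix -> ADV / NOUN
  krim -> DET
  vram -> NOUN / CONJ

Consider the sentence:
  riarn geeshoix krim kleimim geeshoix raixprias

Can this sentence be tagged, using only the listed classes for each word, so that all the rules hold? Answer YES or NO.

YES

Candidates per position — 1:riarn {DET}; 2:geeshoix {ADV,NOUN}; 3:krim {DET}; 4:kleimim {NOUN,ADV}; 5:geeshoix {ADV,NOUN}; 6:raixprias {NOUN}.
One satisfying assignment: DET ADV DET NOUN NOUN NOUN.
Check: rule 1 ✓; rule 2 ✓; rule 3 ✓.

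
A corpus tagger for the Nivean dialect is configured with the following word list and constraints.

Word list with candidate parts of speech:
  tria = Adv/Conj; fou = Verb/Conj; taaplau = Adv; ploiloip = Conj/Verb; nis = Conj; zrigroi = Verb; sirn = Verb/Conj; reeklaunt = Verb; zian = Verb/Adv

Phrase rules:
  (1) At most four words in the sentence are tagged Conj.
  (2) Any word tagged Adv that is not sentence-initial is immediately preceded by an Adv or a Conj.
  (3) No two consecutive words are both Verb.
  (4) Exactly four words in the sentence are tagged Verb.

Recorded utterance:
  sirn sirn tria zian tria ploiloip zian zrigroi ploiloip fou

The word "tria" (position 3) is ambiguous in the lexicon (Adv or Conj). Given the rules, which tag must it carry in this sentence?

Adv

Candidates per position — 1:sirn {Verb,Conj}; 2:sirn {Verb,Conj}; 3:tria {Adv,Conj}; 4:zian {Verb,Adv}; 5:tria {Adv,Conj}; 6:ploiloip {Conj,Verb}; 7:zian {Verb,Adv}; 8:zrigroi {Verb}; 9:ploiloip {Conj,Verb}; 10:fou {Verb,Conj}.
Position 7: tagging it Verb would leave rule 3 unsatisfiable, so it must be Adv.
Position 9: tagging it Verb would leave rule 3 unsatisfiable, so it must be Conj.
Position 6: tagging it Verb would leave rule 2 unsatisfiable, so it must be Conj.
Position 3: the remaining choice is settled jointly with positions 1, 2, 4, 5, 10 — only Adv at position 3 is part of a tagging that satisfies every rule.
That leaves exactly one tagging: Verb Conj Adv Verb Conj Conj Adv Verb Conj Verb.
Checking: rule 1 ok; rule 2 ok; rule 3 ok; rule 4 ok.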